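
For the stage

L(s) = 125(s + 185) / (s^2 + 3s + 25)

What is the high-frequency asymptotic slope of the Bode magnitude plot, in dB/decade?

-20 dB/decade

Each pole contributes −20 dB/decade at high frequency; each zero contributes +20 dB/decade.
Net: 1 zero(s) − 2 pole(s) → -20 dB/decade.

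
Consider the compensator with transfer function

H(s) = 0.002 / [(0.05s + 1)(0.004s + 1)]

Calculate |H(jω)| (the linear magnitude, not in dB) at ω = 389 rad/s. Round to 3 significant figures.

At ω = 389 rad/s:
pole (1 + j389·0.05) = 1 + j19.45 → |·| ≈ 19.476, ∠ ≈ 87.06°
pole (1 + j389·0.004) = 1 + j1.556 → |·| ≈ 1.8496, ∠ ≈ 57.27°
|H| = 0.002 · 1 / (19.476 · 1.8496) ≈ 5.552e-05

5.55e-05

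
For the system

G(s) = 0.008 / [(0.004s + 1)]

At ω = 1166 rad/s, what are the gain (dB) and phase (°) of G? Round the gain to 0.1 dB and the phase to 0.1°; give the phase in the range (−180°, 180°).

-55.5 dB, -77.9°

At ω = 1166 rad/s:
pole (1 + j1166·0.004) = 1 + j4.664 → |·| ≈ 4.77, ∠ ≈ 77.90°
|G| = 0.008 · 1 / (4.77) ≈ 0.0016771
Gain = 20 log₁₀(0.0016771) ≈ -55.51 dB
∠G = (0°) − (77.90°) = -77.90°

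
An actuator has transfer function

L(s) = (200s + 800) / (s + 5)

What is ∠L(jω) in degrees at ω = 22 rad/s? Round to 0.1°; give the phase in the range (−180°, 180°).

Substitute s = j22:
Numerator: 200(j22) + 800 = 800 + j4400
Denominator: (j22) + 5 = 5 + j22
|N| = √(800² + 4400²) ≈ 4472.1, ∠N ≈ 79.70°
|D| = √(5² + 22²) ≈ 22.561, ∠D ≈ 77.20°
∠L = 79.70° − 77.20° = 2.50°

2.5°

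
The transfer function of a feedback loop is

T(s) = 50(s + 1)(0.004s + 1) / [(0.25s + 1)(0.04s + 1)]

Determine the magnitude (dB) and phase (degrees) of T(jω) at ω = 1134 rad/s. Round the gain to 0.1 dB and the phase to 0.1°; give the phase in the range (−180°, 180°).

26.2 dB, -11.0°

At ω = 1134 rad/s:
zero (1 + j1134·1) = 1 + j1134 → |·| ≈ 1134, ∠ ≈ 89.95°
zero (1 + j1134·0.004) = 1 + j4.536 → |·| ≈ 4.6449, ∠ ≈ 77.57°
pole (1 + j1134·0.25) = 1 + j283.5 → |·| ≈ 283.5, ∠ ≈ 89.80°
pole (1 + j1134·0.04) = 1 + j45.36 → |·| ≈ 45.371, ∠ ≈ 88.74°
|T| = 50 · 1134 · 4.6449 / (283.5 · 45.371) ≈ 20.475
Gain = 20 log₁₀(20.475) ≈ 26.22 dB
∠T = (89.95° + 77.57°) − (89.80° + 88.74°) = -11.02°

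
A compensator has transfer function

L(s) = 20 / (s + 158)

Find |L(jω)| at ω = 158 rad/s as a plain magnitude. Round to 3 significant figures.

0.0895

Substitute s = j158:
Numerator: 20 = 20 + j0
Denominator: (j158) + 158 = 158 + j158
|N| = √(20² + 0²) ≈ 20, ∠N ≈ 0.00°
|D| = √(158² + 158²) ≈ 223.45, ∠D ≈ 45.00°
|L| = 20 / 223.45 ≈ 0.089505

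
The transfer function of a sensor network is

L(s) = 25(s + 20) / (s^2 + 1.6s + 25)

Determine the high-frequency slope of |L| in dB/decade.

-20 dB/decade

Each pole contributes −20 dB/decade at high frequency; each zero contributes +20 dB/decade.
Net: 1 zero(s) − 2 pole(s) → -20 dB/decade.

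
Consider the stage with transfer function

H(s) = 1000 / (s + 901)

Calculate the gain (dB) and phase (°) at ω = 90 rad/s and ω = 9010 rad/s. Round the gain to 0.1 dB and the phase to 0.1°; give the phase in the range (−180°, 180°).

At s = jω = j90:
pole (s+901): 901 + j90 → |·| = √(901²+90²) = √819901 ≈ 905.48, ∠ = arctan(90/901) ≈ 5.70°
|H| = 1000 / 905.48 ≈ 1.1044
Gain = 20 log₁₀(1.1044) ≈ 0.86 dB
∠H = 0.00° − 5.70° = -5.70°

At s = jω = j9010:
pole (s+901): 901 + j9010 → |·| = √(901²+9010²) = √81991901 ≈ 9054.9, ∠ = arctan(9010/901) ≈ 84.29°
|H| = 1000 / 9054.9 ≈ 0.11044
Gain = 20 log₁₀(0.11044) ≈ -19.14 dB
∠H = 0.00° − 84.29° = -84.29°

ω = 90: 0.9 dB, -5.7°; ω = 9010: -19.1 dB, -84.3°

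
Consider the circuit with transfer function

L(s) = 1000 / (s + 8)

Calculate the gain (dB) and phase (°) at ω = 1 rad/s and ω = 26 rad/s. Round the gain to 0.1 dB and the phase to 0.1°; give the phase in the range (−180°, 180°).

At s = jω = j1:
pole (s+8): 8 + j1 → |·| = √(8²+1²) = √65 ≈ 8.0623, ∠ = arctan(1/8) ≈ 7.13°
|L| = 1000 / 8.0623 ≈ 124.03
Gain = 20 log₁₀(124.03) ≈ 41.87 dB
∠L = 0.00° − 7.13° = -7.13°

At s = jω = j26:
pole (s+8): 8 + j26 → |·| = √(8²+26²) = √740 ≈ 27.203, ∠ = arctan(26/8) ≈ 72.90°
|L| = 1000 / 27.203 ≈ 36.761
Gain = 20 log₁₀(36.761) ≈ 31.31 dB
∠L = 0.00° − 72.90° = -72.90°

ω = 1: 41.9 dB, -7.1°; ω = 26: 31.3 dB, -72.9°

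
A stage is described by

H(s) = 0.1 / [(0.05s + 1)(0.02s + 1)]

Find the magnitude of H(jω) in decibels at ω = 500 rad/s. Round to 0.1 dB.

At ω = 500 rad/s:
pole (1 + j500·0.05) = 1 + j25 → |·| ≈ 25.02, ∠ ≈ 87.71°
pole (1 + j500·0.02) = 1 + j10 → |·| ≈ 10.05, ∠ ≈ 84.29°
|H| = 0.1 · 1 / (25.02 · 10.05) ≈ 0.00039769
Gain = 20 log₁₀(0.00039769) ≈ -68.01 dB

-68.0 dB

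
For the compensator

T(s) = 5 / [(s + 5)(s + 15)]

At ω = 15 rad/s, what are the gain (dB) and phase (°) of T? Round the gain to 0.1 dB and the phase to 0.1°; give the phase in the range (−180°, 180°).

At s = jω = j15:
pole (s+5): 5 + j15 → |·| = √(5²+15²) = √250 ≈ 15.811, ∠ = arctan(15/5) ≈ 71.57°
pole (s+15): 15 + j15 → |·| = √(15²+15²) = √450 ≈ 21.213, ∠ = arctan(15/15) ≈ 45.00°
|T| = 5 / 335.4 ≈ 0.014908
Gain = 20 log₁₀(0.014908) ≈ -36.53 dB
∠T = 0.00° − 116.57° = -116.57°

-36.5 dB, -116.6°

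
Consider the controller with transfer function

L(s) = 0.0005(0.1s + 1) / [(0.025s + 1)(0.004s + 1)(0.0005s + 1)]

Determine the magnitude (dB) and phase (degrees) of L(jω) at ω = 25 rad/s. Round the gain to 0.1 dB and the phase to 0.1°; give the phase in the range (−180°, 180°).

-58.9 dB, 29.8°

At ω = 25 rad/s:
zero (1 + j25·0.1) = 1 + j2.5 → |·| ≈ 2.6926, ∠ ≈ 68.20°
pole (1 + j25·0.025) = 1 + j0.625 → |·| ≈ 1.1792, ∠ ≈ 32.01°
pole (1 + j25·0.004) = 1 + j0.1 → |·| ≈ 1.005, ∠ ≈ 5.71°
pole (1 + j25·0.0005) = 1 + j0.0125 → |·| ≈ 1.0001, ∠ ≈ 0.72°
|L| = 0.0005 · 2.6926 / (1.1792 · 1.005 · 1.0001) ≈ 0.0011359
Gain = 20 log₁₀(0.0011359) ≈ -58.89 dB
∠L = (68.20°) − (32.01° + 5.71° + 0.72°) = 29.76°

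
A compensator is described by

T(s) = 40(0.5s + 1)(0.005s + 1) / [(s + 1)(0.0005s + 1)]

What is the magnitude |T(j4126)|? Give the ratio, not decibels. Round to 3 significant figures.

180

At ω = 4126 rad/s:
zero (1 + j4126·0.5) = 1 + j2063 → |·| ≈ 2063, ∠ ≈ 89.97°
zero (1 + j4126·0.005) = 1 + j20.63 → |·| ≈ 20.654, ∠ ≈ 87.22°
pole (1 + j4126·1) = 1 + j4126 → |·| ≈ 4126, ∠ ≈ 89.99°
pole (1 + j4126·0.0005) = 1 + j2.063 → |·| ≈ 2.2926, ∠ ≈ 64.14°
|T| = 40 · 2063 · 20.654 / (4126 · 2.2926) ≈ 180.18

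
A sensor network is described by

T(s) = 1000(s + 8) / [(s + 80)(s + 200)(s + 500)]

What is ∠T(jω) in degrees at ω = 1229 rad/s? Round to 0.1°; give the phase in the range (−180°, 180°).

At s = jω = j1229:
zero (s+8): 8 + j1229 → |·| = √(8²+1229²) = √1510505 ≈ 1229, ∠ = arctan(1229/8) ≈ 89.63°
pole (s+80): 80 + j1229 → |·| = √(80²+1229²) = √1516841 ≈ 1231.6, ∠ = arctan(1229/80) ≈ 86.28°
pole (s+200): 200 + j1229 → |·| = √(200²+1229²) = √1550441 ≈ 1245.2, ∠ = arctan(1229/200) ≈ 80.76°
pole (s+500): 500 + j1229 → |·| = √(500²+1229²) = √1760441 ≈ 1326.8, ∠ = arctan(1229/500) ≈ 67.86°
∠T = 89.63° − 234.90° = -145.27°

-145.3°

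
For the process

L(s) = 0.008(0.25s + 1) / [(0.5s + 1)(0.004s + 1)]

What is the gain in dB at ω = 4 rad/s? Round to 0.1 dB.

-45.9 dB

At ω = 4 rad/s:
zero (1 + j4·0.25) = 1 + j1 → |·| ≈ 1.4142, ∠ ≈ 45.00°
pole (1 + j4·0.5) = 1 + j2 → |·| ≈ 2.2361, ∠ ≈ 63.43°
pole (1 + j4·0.004) = 1 + j0.016 → |·| ≈ 1.0001, ∠ ≈ 0.92°
|L| = 0.008 · 1.4142 / (2.2361 · 1.0001) ≈ 0.005059
Gain = 20 log₁₀(0.005059) ≈ -45.92 dB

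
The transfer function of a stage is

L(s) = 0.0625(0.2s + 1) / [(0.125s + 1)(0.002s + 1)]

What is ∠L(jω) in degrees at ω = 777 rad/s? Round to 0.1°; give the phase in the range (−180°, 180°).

-57.0°

At ω = 777 rad/s:
zero (1 + j777·0.2) = 1 + j155.4 → |·| ≈ 155.4, ∠ ≈ 89.63°
pole (1 + j777·0.125) = 1 + j97.125 → |·| ≈ 97.13, ∠ ≈ 89.41°
pole (1 + j777·0.002) = 1 + j1.554 → |·| ≈ 1.8479, ∠ ≈ 57.24°
∠L = (89.63°) − (89.41° + 57.24°) = -57.02°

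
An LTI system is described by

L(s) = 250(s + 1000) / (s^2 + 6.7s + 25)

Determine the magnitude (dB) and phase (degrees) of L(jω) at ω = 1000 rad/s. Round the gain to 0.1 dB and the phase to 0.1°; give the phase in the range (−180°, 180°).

At s = jω = j1000:
zero (s+1000): 1000 + j1000 → |·| = √(1000²+1000²) = √2000000 ≈ 1414.2, ∠ = arctan(1000/1000) ≈ 45.00°
quadratic: (j1000)² + 6.7·j1000 + 25 = -999975 + j6700 → |·| ≈ 1e+06, ∠ ≈ 179.62°
|L| = 250 · 1414.2 / 1e+06 ≈ 0.35355
Gain = 20 log₁₀(0.35355) ≈ -9.03 dB
∠L = 45.00° − 179.62° = -134.62°

-9.0 dB, -134.6°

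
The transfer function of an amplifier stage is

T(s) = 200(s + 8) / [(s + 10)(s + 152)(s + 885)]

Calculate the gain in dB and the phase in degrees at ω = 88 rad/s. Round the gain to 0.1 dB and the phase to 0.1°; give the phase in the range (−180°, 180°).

-57.9 dB, -34.5°

At s = jω = j88:
zero (s+8): 8 + j88 → |·| = √(8²+88²) = √7808 ≈ 88.363, ∠ = arctan(88/8) ≈ 84.81°
pole (s+10): 10 + j88 → |·| = √(10²+88²) = √7844 ≈ 88.566, ∠ = arctan(88/10) ≈ 83.52°
pole (s+152): 152 + j88 → |·| = √(152²+88²) = √30848 ≈ 175.64, ∠ = arctan(88/152) ≈ 30.07°
pole (s+885): 885 + j88 → |·| = √(885²+88²) = √790969 ≈ 889.36, ∠ = arctan(88/885) ≈ 5.68°
|T| = 200 · 88.363 / 1.3835e+07 ≈ 0.0012774
Gain = 20 log₁₀(0.0012774) ≈ -57.87 dB
∠T = 84.81° − 119.27° = -34.46°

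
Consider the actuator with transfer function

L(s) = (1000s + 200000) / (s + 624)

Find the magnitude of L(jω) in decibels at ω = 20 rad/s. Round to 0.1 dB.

Substitute s = j20:
Numerator: 1000(j20) + 200000 = 200000 + j20000
Denominator: (j20) + 624 = 624 + j20
|N| = √(200000² + 20000²) ≈ 2.01e+05, ∠N ≈ 5.71°
|D| = √(624² + 20²) ≈ 624.32, ∠D ≈ 1.84°
|L| = 2.01e+05 / 624.32 ≈ 321.95
Gain = 20 log₁₀(321.95) ≈ 50.16 dB

50.2 dB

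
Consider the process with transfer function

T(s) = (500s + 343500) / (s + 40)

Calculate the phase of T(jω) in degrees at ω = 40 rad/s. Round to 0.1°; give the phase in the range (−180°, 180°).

Substitute s = j40:
Numerator: 500(j40) + 343500 = 343500 + j20000
Denominator: (j40) + 40 = 40 + j40
|N| = √(343500² + 20000²) ≈ 3.4408e+05, ∠N ≈ 3.33°
|D| = √(40² + 40²) ≈ 56.569, ∠D ≈ 45.00°
∠T = 3.33° − 45.00° = -41.67°

-41.7°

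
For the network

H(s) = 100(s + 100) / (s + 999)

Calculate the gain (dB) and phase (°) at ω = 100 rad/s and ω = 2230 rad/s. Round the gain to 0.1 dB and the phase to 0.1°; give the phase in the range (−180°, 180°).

ω = 100: 23.0 dB, 39.3°; ω = 2230: 39.2 dB, 21.6°

At s = jω = j100:
zero (s+100): 100 + j100 → |·| = √(100²+100²) = √20000 ≈ 141.42, ∠ = arctan(100/100) ≈ 45.00°
pole (s+999): 999 + j100 → |·| = √(999²+100²) = √1008001 ≈ 1004, ∠ = arctan(100/999) ≈ 5.72°
|H| = 100 · 141.42 / 1004 ≈ 14.086
Gain = 20 log₁₀(14.086) ≈ 22.98 dB
∠H = 45.00° − 5.72° = 39.28°

At s = jω = j2230:
zero (s+100): 100 + j2230 → |·| = √(100²+2230²) = √4982900 ≈ 2232.2, ∠ = arctan(2230/100) ≈ 87.43°
pole (s+999): 999 + j2230 → |·| = √(999²+2230²) = √5970901 ≈ 2443.5, ∠ = arctan(2230/999) ≈ 65.87°
|H| = 100 · 2232.2 / 2443.5 ≈ 91.353
Gain = 20 log₁₀(91.353) ≈ 39.21 dB
∠H = 87.43° − 65.87° = 21.56°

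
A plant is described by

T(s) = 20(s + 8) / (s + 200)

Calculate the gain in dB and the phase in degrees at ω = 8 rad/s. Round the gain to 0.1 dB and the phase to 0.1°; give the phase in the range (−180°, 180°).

At s = jω = j8:
zero (s+8): 8 + j8 → |·| = √(8²+8²) = √128 ≈ 11.314, ∠ = arctan(8/8) ≈ 45.00°
pole (s+200): 200 + j8 → |·| = √(200²+8²) = √40064 ≈ 200.16, ∠ = arctan(8/200) ≈ 2.29°
|T| = 20 · 11.314 / 200.16 ≈ 1.1305
Gain = 20 log₁₀(1.1305) ≈ 1.07 dB
∠T = 45.00° − 2.29° = 42.71°

1.1 dB, 42.7°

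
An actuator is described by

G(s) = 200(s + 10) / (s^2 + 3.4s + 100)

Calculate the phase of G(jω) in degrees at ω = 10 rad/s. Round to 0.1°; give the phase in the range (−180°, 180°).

-45.0°

At s = jω = j10:
zero (s+10): 10 + j10 → |·| = √(10²+10²) = √200 ≈ 14.142, ∠ = arctan(10/10) ≈ 45.00°
quadratic: (j10)² + 3.4·j10 + 100 = 0 + j34 → |·| ≈ 34, ∠ ≈ 90.00°
∠G = 45.00° − 90.00° = -45.00°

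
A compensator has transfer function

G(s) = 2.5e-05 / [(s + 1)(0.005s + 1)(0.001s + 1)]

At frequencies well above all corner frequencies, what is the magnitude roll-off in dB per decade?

Each pole contributes −20 dB/decade at high frequency; each zero contributes +20 dB/decade.
Net: 0 zero(s) − 3 pole(s) → -60 dB/decade.

-60 dB/decade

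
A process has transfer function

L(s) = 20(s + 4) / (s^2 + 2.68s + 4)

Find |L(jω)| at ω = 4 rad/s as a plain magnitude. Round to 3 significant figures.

At s = jω = j4:
zero (s+4): 4 + j4 → |·| = √(4²+4²) = √32 ≈ 5.6569, ∠ = arctan(4/4) ≈ 45.00°
quadratic: (j4)² + 2.68·j4 + 4 = -12 + j10.72 → |·| ≈ 16.091, ∠ ≈ 138.22°
|L| = 20 · 5.6569 / 16.091 ≈ 7.0311

7.03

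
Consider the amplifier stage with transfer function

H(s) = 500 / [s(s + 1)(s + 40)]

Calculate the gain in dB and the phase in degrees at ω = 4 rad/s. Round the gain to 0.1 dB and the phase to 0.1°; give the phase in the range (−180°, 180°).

At s = jω = j4:
pole (s+1): 1 + j4 → |·| = √(1²+4²) = √17 ≈ 4.1231, ∠ = arctan(4/1) ≈ 75.96°
pole (s+40): 40 + j4 → |·| = √(40²+4²) = √1616 ≈ 40.2, ∠ = arctan(4/40) ≈ 5.71°
pole at origin: |s| = 4, ∠ = 90.00° (in denominator)
|H| = 500 / 662.99 ≈ 0.75416
Gain = 20 log₁₀(0.75416) ≈ -2.45 dB
∠H = 0.00° − 171.67° = -171.67°

-2.5 dB, -171.7°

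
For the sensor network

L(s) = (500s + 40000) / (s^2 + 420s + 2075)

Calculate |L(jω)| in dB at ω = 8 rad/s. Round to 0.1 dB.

Substitute s = j8:
Numerator: 500(j8) + 40000 = 40000 + j4000
Denominator: (j8)^2 + 420(j8) + 2075 = 2011 + j3360
|N| = √(40000² + 4000²) ≈ 40200, ∠N ≈ 5.71°
|D| = √(2011² + 3360²) ≈ 3915.8, ∠D ≈ 59.10°
|L| = 40200 / 3915.8 ≈ 10.266
Gain = 20 log₁₀(10.266) ≈ 20.23 dB

20.2 dB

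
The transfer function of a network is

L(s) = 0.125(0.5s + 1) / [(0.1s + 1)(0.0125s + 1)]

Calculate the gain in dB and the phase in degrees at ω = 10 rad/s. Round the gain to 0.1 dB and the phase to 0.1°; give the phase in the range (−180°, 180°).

At ω = 10 rad/s:
zero (1 + j10·0.5) = 1 + j5 → |·| ≈ 5.099, ∠ ≈ 78.69°
pole (1 + j10·0.1) = 1 + j1 → |·| ≈ 1.4142, ∠ ≈ 45.00°
pole (1 + j10·0.0125) = 1 + j0.125 → |·| ≈ 1.0078, ∠ ≈ 7.13°
|L| = 0.125 · 5.099 / (1.4142 · 1.0078) ≈ 0.44721
Gain = 20 log₁₀(0.44721) ≈ -6.99 dB
∠L = (78.69°) − (45.00° + 7.13°) = 26.56°

-7.0 dB, 26.6°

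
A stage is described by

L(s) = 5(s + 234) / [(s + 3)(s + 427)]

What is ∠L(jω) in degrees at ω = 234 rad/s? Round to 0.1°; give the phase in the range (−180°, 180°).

-73.0°

At s = jω = j234:
zero (s+234): 234 + j234 → |·| = √(234²+234²) = √109512 ≈ 330.93, ∠ = arctan(234/234) ≈ 45.00°
pole (s+3): 3 + j234 → |·| = √(3²+234²) = √54765 ≈ 234.02, ∠ = arctan(234/3) ≈ 89.27°
pole (s+427): 427 + j234 → |·| = √(427²+234²) = √237085 ≈ 486.91, ∠ = arctan(234/427) ≈ 28.72°
∠L = 45.00° − 117.99° = -72.99°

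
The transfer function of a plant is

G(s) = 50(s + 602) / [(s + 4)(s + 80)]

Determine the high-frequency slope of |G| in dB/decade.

-20 dB/decade

Each pole contributes −20 dB/decade at high frequency; each zero contributes +20 dB/decade.
Net: 1 zero(s) − 2 pole(s) → -20 dB/decade.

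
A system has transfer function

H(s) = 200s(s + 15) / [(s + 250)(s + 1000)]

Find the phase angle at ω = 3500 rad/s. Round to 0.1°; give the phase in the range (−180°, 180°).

At s = jω = j3500:
zero (s+15): 15 + j3500 → |·| = √(15²+3500²) = √12250225 ≈ 3500, ∠ = arctan(3500/15) ≈ 89.75°
zero at origin: s = j3500 → |·| = 3500, ∠ = 90.00°
pole (s+250): 250 + j3500 → |·| = √(250²+3500²) = √12312500 ≈ 3508.9, ∠ = arctan(3500/250) ≈ 85.91°
pole (s+1000): 1000 + j3500 → |·| = √(1000²+3500²) = √13250000 ≈ 3640.1, ∠ = arctan(3500/1000) ≈ 74.05°
∠H = 179.75° − 159.96° = 19.79°

19.8°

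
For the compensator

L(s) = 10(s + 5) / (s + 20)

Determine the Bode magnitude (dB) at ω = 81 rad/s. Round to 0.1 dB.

At s = jω = j81:
zero (s+5): 5 + j81 → |·| = √(5²+81²) = √6586 ≈ 81.154, ∠ = arctan(81/5) ≈ 86.47°
pole (s+20): 20 + j81 → |·| = √(20²+81²) = √6961 ≈ 83.433, ∠ = arctan(81/20) ≈ 76.13°
|L| = 10 · 81.154 / 83.433 ≈ 9.7268
Gain = 20 log₁₀(9.7268) ≈ 19.76 dB

19.8 dB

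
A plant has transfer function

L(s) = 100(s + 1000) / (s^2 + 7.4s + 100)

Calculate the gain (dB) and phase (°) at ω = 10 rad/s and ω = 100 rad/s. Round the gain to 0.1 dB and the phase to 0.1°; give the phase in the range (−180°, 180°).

At s = jω = j10:
zero (s+1000): 1000 + j10 → |·| = √(1000²+10²) = √1000100 ≈ 1000, ∠ = arctan(10/1000) ≈ 0.57°
quadratic: (j10)² + 7.4·j10 + 100 = 0 + j74 → |·| ≈ 74, ∠ ≈ 90.00°
|L| = 100 · 1000 / 74 ≈ 1351.4
Gain = 20 log₁₀(1351.4) ≈ 62.62 dB
∠L = 0.57° − 90.00° = -89.43°

At s = jω = j100:
zero (s+1000): 1000 + j100 → |·| = √(1000²+100²) = √1010000 ≈ 1005, ∠ = arctan(100/1000) ≈ 5.71°
quadratic: (j100)² + 7.4·j100 + 100 = -9900 + j740 → |·| ≈ 9927.6, ∠ ≈ 175.73°
|L| = 100 · 1005 / 9927.6 ≈ 10.123
Gain = 20 log₁₀(10.123) ≈ 20.11 dB
∠L = 5.71° − 175.73° = -170.02°

ω = 10: 62.6 dB, -89.4°; ω = 100: 20.1 dB, -170.0°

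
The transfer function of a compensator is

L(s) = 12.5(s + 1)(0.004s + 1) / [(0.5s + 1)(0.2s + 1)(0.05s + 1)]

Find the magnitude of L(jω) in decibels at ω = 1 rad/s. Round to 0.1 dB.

At ω = 1 rad/s:
zero (1 + j1·1) = 1 + j1 → |·| ≈ 1.4142, ∠ ≈ 45.00°
zero (1 + j1·0.004) = 1 + j0.004 → |·| ≈ 1, ∠ ≈ 0.23°
pole (1 + j1·0.5) = 1 + j0.5 → |·| ≈ 1.118, ∠ ≈ 26.57°
pole (1 + j1·0.2) = 1 + j0.2 → |·| ≈ 1.0198, ∠ ≈ 11.31°
pole (1 + j1·0.05) = 1 + j0.05 → |·| ≈ 1.0012, ∠ ≈ 2.86°
|L| = 12.5 · 1.4142 · 1 / (1.118 · 1.0198 · 1.0012) ≈ 15.486
Gain = 20 log₁₀(15.486) ≈ 23.80 dB

23.8 dB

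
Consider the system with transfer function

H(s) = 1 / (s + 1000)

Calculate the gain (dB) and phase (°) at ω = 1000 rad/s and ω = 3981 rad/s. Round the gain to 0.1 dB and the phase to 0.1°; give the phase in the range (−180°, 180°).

ω = 1000: -63.0 dB, -45.0°; ω = 3981: -72.3 dB, -75.9°

At s = jω = j1000:
pole (s+1000): 1000 + j1000 → |·| = √(1000²+1000²) = √2000000 ≈ 1414.2, ∠ = arctan(1000/1000) ≈ 45.00°
|H| = 1 / 1414.2 ≈ 0.00070711
Gain = 20 log₁₀(0.00070711) ≈ -63.01 dB
∠H = 0.00° − 45.00° = -45.00°

At s = jω = j3981:
pole (s+1000): 1000 + j3981 → |·| = √(1000²+3981²) = √16848361 ≈ 4104.7, ∠ = arctan(3981/1000) ≈ 75.90°
|H| = 1 / 4104.7 ≈ 0.00024362
Gain = 20 log₁₀(0.00024362) ≈ -72.27 dB
∠H = 0.00° − 75.90° = -75.90°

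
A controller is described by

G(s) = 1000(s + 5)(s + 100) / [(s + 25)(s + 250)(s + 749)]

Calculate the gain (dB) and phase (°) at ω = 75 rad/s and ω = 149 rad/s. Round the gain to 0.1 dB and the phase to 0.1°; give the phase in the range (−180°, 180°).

ω = 75: -4.4 dB, 29.1°; ω = 149: -2.0 dB, 21.7°

At s = jω = j75:
zero (s+5): 5 + j75 → |·| = √(5²+75²) = √5650 ≈ 75.166, ∠ = arctan(75/5) ≈ 86.19°
zero (s+100): 100 + j75 → |·| = √(100²+75²) = √15625 ≈ 125, ∠ = arctan(75/100) ≈ 36.87°
pole (s+25): 25 + j75 → |·| = √(25²+75²) = √6250 ≈ 79.057, ∠ = arctan(75/25) ≈ 71.57°
pole (s+250): 250 + j75 → |·| = √(250²+75²) = √68125 ≈ 261.01, ∠ = arctan(75/250) ≈ 16.70°
pole (s+749): 749 + j75 → |·| = √(749²+75²) = √566626 ≈ 752.75, ∠ = arctan(75/749) ≈ 5.72°
|G| = 1000 · 9395.8 / 1.5533e+07 ≈ 0.60489
Gain = 20 log₁₀(0.60489) ≈ -4.37 dB
∠G = 123.06° − 93.99° = 29.07°

At s = jω = j149:
zero (s+5): 5 + j149 → |·| = √(5²+149²) = √22226 ≈ 149.08, ∠ = arctan(149/5) ≈ 88.08°
zero (s+100): 100 + j149 → |·| = √(100²+149²) = √32201 ≈ 179.45, ∠ = arctan(149/100) ≈ 56.13°
pole (s+25): 25 + j149 → |·| = √(25²+149²) = √22826 ≈ 151.08, ∠ = arctan(149/25) ≈ 80.48°
pole (s+250): 250 + j149 → |·| = √(250²+149²) = √84701 ≈ 291.03, ∠ = arctan(149/250) ≈ 30.79°
pole (s+749): 749 + j149 → |·| = √(749²+149²) = √583202 ≈ 763.68, ∠ = arctan(149/749) ≈ 11.25°
|G| = 1000 · 26752 / 3.3578e+07 ≈ 0.79671
Gain = 20 log₁₀(0.79671) ≈ -1.97 dB
∠G = 144.21° − 122.52° = 21.69°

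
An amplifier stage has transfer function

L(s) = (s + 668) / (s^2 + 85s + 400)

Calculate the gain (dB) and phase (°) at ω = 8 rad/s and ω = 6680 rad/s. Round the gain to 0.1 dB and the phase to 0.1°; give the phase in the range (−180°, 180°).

Substitute s = j8:
Numerator: (j8) + 668 = 668 + j8
Denominator: (j8)^2 + 85(j8) + 400 = 336 + j680
|N| = √(668² + 8²) ≈ 668.05, ∠N ≈ 0.69°
|D| = √(336² + 680²) ≈ 758.48, ∠D ≈ 63.71°
|L| = 668.05 / 758.48 ≈ 0.88077
Gain = 20 log₁₀(0.88077) ≈ -1.10 dB
∠L = 0.69° − 63.71° = -63.02°

Substitute s = j6680:
Numerator: (j6680) + 668 = 668 + j6680
Denominator: (j6680)^2 + 85(j6680) + 400 = -44622000 + j567800
|N| = √(668² + 6680²) ≈ 6713.3, ∠N ≈ 84.29°
|D| = √(44622000² + 567800²) ≈ 4.4626e+07, ∠D ≈ 179.27°
|L| = 6713.3 / 4.4626e+07 ≈ 0.00015043
Gain = 20 log₁₀(0.00015043) ≈ -76.45 dB
∠L = 84.29° − 179.27° = -94.98°

ω = 8: -1.1 dB, -63.0°; ω = 6680: -76.5 dB, -95.0°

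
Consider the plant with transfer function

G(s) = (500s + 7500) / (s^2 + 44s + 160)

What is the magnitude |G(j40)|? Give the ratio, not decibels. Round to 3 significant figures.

Substitute s = j40:
Numerator: 500(j40) + 7500 = 7500 + j20000
Denominator: (j40)^2 + 44(j40) + 160 = -1440 + j1760
|N| = √(7500² + 20000²) ≈ 21360, ∠N ≈ 69.44°
|D| = √(1440² + 1760²) ≈ 2274, ∠D ≈ 129.29°
|G| = 21360 / 2274 ≈ 9.3931

9.39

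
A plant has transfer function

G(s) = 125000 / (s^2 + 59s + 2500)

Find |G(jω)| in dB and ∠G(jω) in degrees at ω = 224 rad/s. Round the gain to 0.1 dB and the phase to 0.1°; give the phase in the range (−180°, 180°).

At s = jω = j224:
quadratic: (j224)² + 59·j224 + 2500 = -47676 + j13216 → |·| ≈ 49474, ∠ ≈ 164.51°
|G| = 125000 / 49474 ≈ 2.5266
Gain = 20 log₁₀(2.5266) ≈ 8.05 dB
∠G = 0.00° − 164.51° = -164.51°

8.1 dB, -164.5°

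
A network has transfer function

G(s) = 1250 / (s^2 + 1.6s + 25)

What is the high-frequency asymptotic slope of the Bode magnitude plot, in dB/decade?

-40 dB/decade

Each pole contributes −20 dB/decade at high frequency; each zero contributes +20 dB/decade.
Net: 0 zero(s) − 2 pole(s) → -40 dB/decade.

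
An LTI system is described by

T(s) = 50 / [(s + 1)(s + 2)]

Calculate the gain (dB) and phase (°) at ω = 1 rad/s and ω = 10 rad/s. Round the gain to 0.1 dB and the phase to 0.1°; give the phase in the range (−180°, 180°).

ω = 1: 24.0 dB, -71.6°; ω = 10: -6.2 dB, -163.0°

At s = jω = j1:
pole (s+1): 1 + j1 → |·| = √(1²+1²) = √2 ≈ 1.4142, ∠ = arctan(1/1) ≈ 45.00°
pole (s+2): 2 + j1 → |·| = √(2²+1²) = √5 ≈ 2.2361, ∠ = arctan(1/2) ≈ 26.57°
|T| = 50 / 3.1623 ≈ 15.811
Gain = 20 log₁₀(15.811) ≈ 23.98 dB
∠T = 0.00° − 71.57° = -71.57°

At s = jω = j10:
pole (s+1): 1 + j10 → |·| = √(1²+10²) = √101 ≈ 10.05, ∠ = arctan(10/1) ≈ 84.29°
pole (s+2): 2 + j10 → |·| = √(2²+10²) = √104 ≈ 10.198, ∠ = arctan(10/2) ≈ 78.69°
|T| = 50 / 102.49 ≈ 0.48785
Gain = 20 log₁₀(0.48785) ≈ -6.23 dB
∠T = 0.00° − 162.98° = -162.98°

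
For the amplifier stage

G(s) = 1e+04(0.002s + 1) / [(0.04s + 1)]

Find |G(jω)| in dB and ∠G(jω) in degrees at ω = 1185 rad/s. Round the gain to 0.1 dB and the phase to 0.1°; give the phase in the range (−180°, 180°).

At ω = 1185 rad/s:
zero (1 + j1185·0.002) = 1 + j2.37 → |·| ≈ 2.5723, ∠ ≈ 67.12°
pole (1 + j1185·0.04) = 1 + j47.4 → |·| ≈ 47.411, ∠ ≈ 88.79°
|G| = 1e+04 · 2.5723 / (47.411) ≈ 542.55
Gain = 20 log₁₀(542.55) ≈ 54.69 dB
∠G = (67.12°) − (88.79°) = -21.67°

54.7 dB, -21.7°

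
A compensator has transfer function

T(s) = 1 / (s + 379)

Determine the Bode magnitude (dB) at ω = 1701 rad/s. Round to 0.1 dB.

At s = jω = j1701:
pole (s+379): 379 + j1701 → |·| = √(379²+1701²) = √3037042 ≈ 1742.7, ∠ = arctan(1701/379) ≈ 77.44°
|T| = 1 / 1742.7 ≈ 0.00057382
Gain = 20 log₁₀(0.00057382) ≈ -64.82 dB

-64.8 dB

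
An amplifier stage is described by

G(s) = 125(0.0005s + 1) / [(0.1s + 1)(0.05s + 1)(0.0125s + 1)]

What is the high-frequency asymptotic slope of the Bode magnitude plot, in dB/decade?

Each pole contributes −20 dB/decade at high frequency; each zero contributes +20 dB/decade.
Net: 1 zero(s) − 3 pole(s) → -40 dB/decade.

-40 dB/decade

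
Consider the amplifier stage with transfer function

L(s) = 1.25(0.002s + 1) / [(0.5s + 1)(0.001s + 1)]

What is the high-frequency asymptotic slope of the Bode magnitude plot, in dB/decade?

-20 dB/decade

Each pole contributes −20 dB/decade at high frequency; each zero contributes +20 dB/decade.
Net: 1 zero(s) − 2 pole(s) → -20 dB/decade.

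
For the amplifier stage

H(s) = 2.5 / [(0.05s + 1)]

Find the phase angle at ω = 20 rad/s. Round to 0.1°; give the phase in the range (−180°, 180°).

-45.0°

At ω = 20 rad/s:
pole (1 + j20·0.05) = 1 + j1 → |·| ≈ 1.4142, ∠ ≈ 45.00°
∠H = (0°) − (45.00°) = -45.00°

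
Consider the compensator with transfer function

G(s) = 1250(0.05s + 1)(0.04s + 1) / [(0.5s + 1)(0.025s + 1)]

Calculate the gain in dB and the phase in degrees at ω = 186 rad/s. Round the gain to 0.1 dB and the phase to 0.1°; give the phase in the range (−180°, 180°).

At ω = 186 rad/s:
zero (1 + j186·0.05) = 1 + j9.3 → |·| ≈ 9.3536, ∠ ≈ 83.86°
zero (1 + j186·0.04) = 1 + j7.44 → |·| ≈ 7.5069, ∠ ≈ 82.34°
pole (1 + j186·0.5) = 1 + j93 → |·| ≈ 93.005, ∠ ≈ 89.38°
pole (1 + j186·0.025) = 1 + j4.65 → |·| ≈ 4.7563, ∠ ≈ 77.86°
|G| = 1250 · 9.3536 · 7.5069 / (93.005 · 4.7563) ≈ 198.41
Gain = 20 log₁₀(198.41) ≈ 45.95 dB
∠G = (83.86° + 82.34°) − (89.38° + 77.86°) = -1.04°

46.0 dB, -1.0°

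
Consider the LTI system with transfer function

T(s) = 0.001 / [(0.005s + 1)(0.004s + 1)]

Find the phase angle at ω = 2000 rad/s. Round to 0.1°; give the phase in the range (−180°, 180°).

At ω = 2000 rad/s:
pole (1 + j2000·0.005) = 1 + j10 → |·| ≈ 10.05, ∠ ≈ 84.29°
pole (1 + j2000·0.004) = 1 + j8 → |·| ≈ 8.0623, ∠ ≈ 82.87°
∠T = (0°) − (84.29° + 82.87°) = -167.16°

-167.2°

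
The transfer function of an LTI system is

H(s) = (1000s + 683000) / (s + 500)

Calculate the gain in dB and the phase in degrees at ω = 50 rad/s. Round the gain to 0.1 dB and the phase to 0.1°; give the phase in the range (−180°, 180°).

Substitute s = j50:
Numerator: 1000(j50) + 683000 = 683000 + j50000
Denominator: (j50) + 500 = 500 + j50
|N| = √(683000² + 50000²) ≈ 6.8483e+05, ∠N ≈ 4.19°
|D| = √(500² + 50²) ≈ 502.49, ∠D ≈ 5.71°
|H| = 6.8483e+05 / 502.49 ≈ 1362.9
Gain = 20 log₁₀(1362.9) ≈ 62.69 dB
∠H = 4.19° − 5.71° = -1.52°

62.7 dB, -1.5°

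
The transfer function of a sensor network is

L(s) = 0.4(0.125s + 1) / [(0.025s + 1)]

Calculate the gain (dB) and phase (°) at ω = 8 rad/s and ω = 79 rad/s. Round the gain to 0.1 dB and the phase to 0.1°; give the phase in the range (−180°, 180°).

At ω = 8 rad/s:
zero (1 + j8·0.125) = 1 + j1 → |·| ≈ 1.4142, ∠ ≈ 45.00°
pole (1 + j8·0.025) = 1 + j0.2 → |·| ≈ 1.0198, ∠ ≈ 11.31°
|L| = 0.4 · 1.4142 / (1.0198) ≈ 0.5547
Gain = 20 log₁₀(0.5547) ≈ -5.12 dB
∠L = (45.00°) − (11.31°) = 33.69°

At ω = 79 rad/s:
zero (1 + j79·0.125) = 1 + j9.875 → |·| ≈ 9.9255, ∠ ≈ 84.22°
pole (1 + j79·0.025) = 1 + j1.975 → |·| ≈ 2.2137, ∠ ≈ 63.15°
|L| = 0.4 · 9.9255 / (2.2137) ≈ 1.7935
Gain = 20 log₁₀(1.7935) ≈ 5.07 dB
∠L = (84.22°) − (63.15°) = 21.07°

ω = 8: -5.1 dB, 33.7°; ω = 79: 5.1 dB, 21.1°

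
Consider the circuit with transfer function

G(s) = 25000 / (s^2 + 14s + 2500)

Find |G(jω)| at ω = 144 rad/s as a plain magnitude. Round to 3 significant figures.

At s = jω = j144:
quadratic: (j144)² + 14·j144 + 2500 = -18236 + j2016 → |·| ≈ 18347, ∠ ≈ 173.69°
|G| = 25000 / 18347 ≈ 1.3626

1.36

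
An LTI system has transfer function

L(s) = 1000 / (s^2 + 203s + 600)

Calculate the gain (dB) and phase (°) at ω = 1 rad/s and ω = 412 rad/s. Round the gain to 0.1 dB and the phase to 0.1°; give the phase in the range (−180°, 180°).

ω = 1: 4.0 dB, -18.7°; ω = 412: -45.5 dB, -153.7°

Substitute s = j1:
Numerator: 1000 = 1000 + j0
Denominator: (j1)^2 + 203(j1) + 600 = 599 + j203
|N| = √(1000² + 0²) ≈ 1000, ∠N ≈ 0.00°
|D| = √(599² + 203²) ≈ 632.46, ∠D ≈ 18.72°
|L| = 1000 / 632.46 ≈ 1.5811
Gain = 20 log₁₀(1.5811) ≈ 3.98 dB
∠L = 0.00° − 18.72° = -18.72°

Substitute s = j412:
Numerator: 1000 = 1000 + j0
Denominator: (j412)^2 + 203(j412) + 600 = -169144 + j83636
|N| = √(1000² + 0²) ≈ 1000, ∠N ≈ 0.00°
|D| = √(169144² + 83636²) ≈ 1.8869e+05, ∠D ≈ 153.69°
|L| = 1000 / 1.8869e+05 ≈ 0.0052997
Gain = 20 log₁₀(0.0052997) ≈ -45.51 dB
∠L = 0.00° − 153.69° = -153.69°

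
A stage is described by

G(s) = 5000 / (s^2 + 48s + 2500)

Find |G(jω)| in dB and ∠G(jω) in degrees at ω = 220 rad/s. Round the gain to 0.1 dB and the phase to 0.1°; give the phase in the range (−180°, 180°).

At s = jω = j220:
quadratic: (j220)² + 48·j220 + 2500 = -45900 + j10560 → |·| ≈ 47099, ∠ ≈ 167.04°
|G| = 5000 / 47099 ≈ 0.10616
Gain = 20 log₁₀(0.10616) ≈ -19.48 dB
∠G = 0.00° − 167.04° = -167.04°

-19.5 dB, -167.0°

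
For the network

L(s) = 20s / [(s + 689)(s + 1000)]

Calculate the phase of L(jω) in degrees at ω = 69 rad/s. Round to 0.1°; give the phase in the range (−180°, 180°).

At s = jω = j69:
zero at origin: s = j69 → |·| = 69, ∠ = 90.00°
pole (s+689): 689 + j69 → |·| = √(689²+69²) = √479482 ≈ 692.45, ∠ = arctan(69/689) ≈ 5.72°
pole (s+1000): 1000 + j69 → |·| = √(1000²+69²) = √1004761 ≈ 1002.4, ∠ = arctan(69/1000) ≈ 3.95°
∠L = 90.00° − 9.67° = 80.33°

80.3°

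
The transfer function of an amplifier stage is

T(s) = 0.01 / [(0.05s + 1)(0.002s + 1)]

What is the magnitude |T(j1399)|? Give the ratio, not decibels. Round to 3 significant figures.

4.81e-05

At ω = 1399 rad/s:
pole (1 + j1399·0.05) = 1 + j69.95 → |·| ≈ 69.957, ∠ ≈ 89.18°
pole (1 + j1399·0.002) = 1 + j2.798 → |·| ≈ 2.9713, ∠ ≈ 70.33°
|T| = 0.01 · 1 / (69.957 · 2.9713) ≈ 4.8109e-05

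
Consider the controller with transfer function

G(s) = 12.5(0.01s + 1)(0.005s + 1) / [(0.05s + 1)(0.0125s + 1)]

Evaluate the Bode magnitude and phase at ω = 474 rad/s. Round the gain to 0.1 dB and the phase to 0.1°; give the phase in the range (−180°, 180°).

0.8 dB, -22.8°

At ω = 474 rad/s:
zero (1 + j474·0.01) = 1 + j4.74 → |·| ≈ 4.8443, ∠ ≈ 78.09°
zero (1 + j474·0.005) = 1 + j2.37 → |·| ≈ 2.5723, ∠ ≈ 67.12°
pole (1 + j474·0.05) = 1 + j23.7 → |·| ≈ 23.721, ∠ ≈ 87.58°
pole (1 + j474·0.0125) = 1 + j5.925 → |·| ≈ 6.0088, ∠ ≈ 80.42°
|G| = 12.5 · 4.8443 · 2.5723 / (23.721 · 6.0088) ≈ 1.0928
Gain = 20 log₁₀(1.0928) ≈ 0.77 dB
∠G = (78.09° + 67.12°) − (87.58° + 80.42°) = -22.79°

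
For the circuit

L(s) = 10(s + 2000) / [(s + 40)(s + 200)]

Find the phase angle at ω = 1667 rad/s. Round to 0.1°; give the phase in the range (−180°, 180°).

-132.0°

At s = jω = j1667:
zero (s+2000): 2000 + j1667 → |·| = √(2000²+1667²) = √6778889 ≈ 2603.6, ∠ = arctan(1667/2000) ≈ 39.81°
pole (s+40): 40 + j1667 → |·| = √(40²+1667²) = √2780489 ≈ 1667.5, ∠ = arctan(1667/40) ≈ 88.63°
pole (s+200): 200 + j1667 → |·| = √(200²+1667²) = √2818889 ≈ 1679, ∠ = arctan(1667/200) ≈ 83.16°
∠L = 39.81° − 171.79° = -131.98°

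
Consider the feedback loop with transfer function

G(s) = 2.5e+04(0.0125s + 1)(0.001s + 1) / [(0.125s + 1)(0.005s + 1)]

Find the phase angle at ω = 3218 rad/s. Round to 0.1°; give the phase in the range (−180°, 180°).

At ω = 3218 rad/s:
zero (1 + j3218·0.0125) = 1 + j40.225 → |·| ≈ 40.237, ∠ ≈ 88.58°
zero (1 + j3218·0.001) = 1 + j3.218 → |·| ≈ 3.3698, ∠ ≈ 72.74°
pole (1 + j3218·0.125) = 1 + j402.25 → |·| ≈ 402.25, ∠ ≈ 89.86°
pole (1 + j3218·0.005) = 1 + j16.09 → |·| ≈ 16.121, ∠ ≈ 86.44°
∠G = (88.58° + 72.74°) − (89.86° + 86.44°) = -14.98°

-15.0°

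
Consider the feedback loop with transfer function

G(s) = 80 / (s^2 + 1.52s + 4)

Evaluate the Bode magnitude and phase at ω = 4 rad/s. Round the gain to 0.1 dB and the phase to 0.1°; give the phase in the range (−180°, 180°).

15.5 dB, -153.1°

At s = jω = j4:
quadratic: (j4)² + 1.52·j4 + 4 = -12 + j6.08 → |·| ≈ 13.452, ∠ ≈ 153.13°
|G| = 80 / 13.452 ≈ 5.9471
Gain = 20 log₁₀(5.9471) ≈ 15.49 dB
∠G = 0.00° − 153.13° = -153.13°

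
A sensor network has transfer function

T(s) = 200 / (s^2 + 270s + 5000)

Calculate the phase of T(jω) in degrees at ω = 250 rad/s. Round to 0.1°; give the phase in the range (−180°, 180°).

Substitute s = j250:
Numerator: 200 = 200 + j0
Denominator: (j250)^2 + 270(j250) + 5000 = -57500 + j67500
|N| = √(200² + 0²) ≈ 200, ∠N ≈ 0.00°
|D| = √(57500² + 67500²) ≈ 88671, ∠D ≈ 130.43°
∠T = 0.00° − 130.43° = -130.43°

-130.4°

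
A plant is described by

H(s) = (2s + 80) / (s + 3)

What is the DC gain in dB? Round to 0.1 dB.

28.5 dB

H(0) = 80 / 3 ≈ 26.667
20 log₁₀(26.667) ≈ 28.52 dB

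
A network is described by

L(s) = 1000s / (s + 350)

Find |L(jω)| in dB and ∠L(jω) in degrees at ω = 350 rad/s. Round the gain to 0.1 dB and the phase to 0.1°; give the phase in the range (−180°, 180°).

57.0 dB, 45.0°

At s = jω = j350:
zero at origin: s = j350 → |·| = 350, ∠ = 90.00°
pole (s+350): 350 + j350 → |·| = √(350²+350²) = √245000 ≈ 494.97, ∠ = arctan(350/350) ≈ 45.00°
|L| = 1000 · 350 / 494.97 ≈ 707.11
Gain = 20 log₁₀(707.11) ≈ 56.99 dB
∠L = 90.00° − 45.00° = 45.00°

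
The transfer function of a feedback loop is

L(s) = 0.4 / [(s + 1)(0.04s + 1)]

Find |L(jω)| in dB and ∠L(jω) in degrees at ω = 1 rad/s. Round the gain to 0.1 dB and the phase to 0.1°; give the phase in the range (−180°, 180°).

-11.0 dB, -47.3°

At ω = 1 rad/s:
pole (1 + j1·1) = 1 + j1 → |·| ≈ 1.4142, ∠ ≈ 45.00°
pole (1 + j1·0.04) = 1 + j0.04 → |·| ≈ 1.0008, ∠ ≈ 2.29°
|L| = 0.4 · 1 / (1.4142 · 1.0008) ≈ 0.28262
Gain = 20 log₁₀(0.28262) ≈ -10.98 dB
∠L = (0°) − (45.00° + 2.29°) = -47.29°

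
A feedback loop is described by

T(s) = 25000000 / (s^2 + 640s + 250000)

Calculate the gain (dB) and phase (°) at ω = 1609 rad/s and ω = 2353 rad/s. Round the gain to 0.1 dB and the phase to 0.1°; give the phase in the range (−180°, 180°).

At s = jω = j1609:
quadratic: (j1609)² + 640·j1609 + 250000 = -2338881 + j1029760 → |·| ≈ 2.5555e+06, ∠ ≈ 156.24°
|T| = 25000000 / 2.5555e+06 ≈ 9.7828
Gain = 20 log₁₀(9.7828) ≈ 19.81 dB
∠T = 0.00° − 156.24° = -156.24°

At s = jω = j2353:
quadratic: (j2353)² + 640·j2353 + 250000 = -5286609 + j1505920 → |·| ≈ 5.4969e+06, ∠ ≈ 164.10°
|T| = 25000000 / 5.4969e+06 ≈ 4.548
Gain = 20 log₁₀(4.548) ≈ 13.16 dB
∠T = 0.00° − 164.10° = -164.10°

ω = 1609: 19.8 dB, -156.2°; ω = 2353: 13.2 dB, -164.1°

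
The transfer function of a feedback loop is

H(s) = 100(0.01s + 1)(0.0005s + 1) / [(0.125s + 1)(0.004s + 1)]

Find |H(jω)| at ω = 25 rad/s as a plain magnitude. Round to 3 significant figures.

31.3

At ω = 25 rad/s:
zero (1 + j25·0.01) = 1 + j0.25 → |·| ≈ 1.0308, ∠ ≈ 14.04°
zero (1 + j25·0.0005) = 1 + j0.0125 → |·| ≈ 1.0001, ∠ ≈ 0.72°
pole (1 + j25·0.125) = 1 + j3.125 → |·| ≈ 3.2811, ∠ ≈ 72.26°
pole (1 + j25·0.004) = 1 + j0.1 → |·| ≈ 1.005, ∠ ≈ 5.71°
|H| = 100 · 1.0308 · 1.0001 / (3.2811 · 1.005) ≈ 31.263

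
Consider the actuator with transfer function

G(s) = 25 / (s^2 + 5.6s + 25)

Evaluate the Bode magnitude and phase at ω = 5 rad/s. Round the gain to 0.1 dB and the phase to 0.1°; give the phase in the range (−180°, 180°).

At s = jω = j5:
quadratic: (j5)² + 5.6·j5 + 25 = 0 + j28 → |·| ≈ 28, ∠ ≈ 90.00°
|G| = 25 / 28 ≈ 0.89286
Gain = 20 log₁₀(0.89286) ≈ -0.98 dB
∠G = 0.00° − 90.00° = -90.00°

-1.0 dB, -90.0°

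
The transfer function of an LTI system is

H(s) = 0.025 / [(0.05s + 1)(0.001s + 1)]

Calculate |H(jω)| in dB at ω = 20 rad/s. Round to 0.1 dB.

-35.1 dB

At ω = 20 rad/s:
pole (1 + j20·0.05) = 1 + j1 → |·| ≈ 1.4142, ∠ ≈ 45.00°
pole (1 + j20·0.001) = 1 + j0.02 → |·| ≈ 1.0002, ∠ ≈ 1.15°
|H| = 0.025 · 1 / (1.4142 · 1.0002) ≈ 0.017674
Gain = 20 log₁₀(0.017674) ≈ -35.05 dB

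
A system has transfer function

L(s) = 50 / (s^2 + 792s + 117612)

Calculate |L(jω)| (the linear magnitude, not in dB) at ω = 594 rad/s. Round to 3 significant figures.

9.51e-05

Substitute s = j594:
Numerator: 50 = 50 + j0
Denominator: (j594)^2 + 792(j594) + 117612 = -235224 + j470448
|N| = √(50² + 0²) ≈ 50, ∠N ≈ 0.00°
|D| = √(235224² + 470448²) ≈ 5.2598e+05, ∠D ≈ 116.57°
|L| = 50 / 5.2598e+05 ≈ 9.5061e-05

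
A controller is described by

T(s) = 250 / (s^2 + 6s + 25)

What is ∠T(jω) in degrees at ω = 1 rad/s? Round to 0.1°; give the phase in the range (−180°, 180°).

-14.0°

At s = jω = j1:
quadratic: (j1)² + 6·j1 + 25 = 24 + j6 → |·| ≈ 24.739, ∠ ≈ 14.04°
∠T = 0.00° − 14.04° = -14.04°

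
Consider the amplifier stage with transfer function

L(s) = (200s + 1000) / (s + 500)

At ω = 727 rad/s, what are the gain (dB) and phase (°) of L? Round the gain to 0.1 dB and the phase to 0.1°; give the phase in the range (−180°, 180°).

Substitute s = j727:
Numerator: 200(j727) + 1000 = 1000 + j145400
Denominator: (j727) + 500 = 500 + j727
|N| = √(1000² + 145400²) ≈ 1.454e+05, ∠N ≈ 89.61°
|D| = √(500² + 727²) ≈ 882.34, ∠D ≈ 55.48°
|L| = 1.454e+05 / 882.34 ≈ 164.79
Gain = 20 log₁₀(164.79) ≈ 44.34 dB
∠L = 89.61° − 55.48° = 34.13°

44.3 dB, 34.1°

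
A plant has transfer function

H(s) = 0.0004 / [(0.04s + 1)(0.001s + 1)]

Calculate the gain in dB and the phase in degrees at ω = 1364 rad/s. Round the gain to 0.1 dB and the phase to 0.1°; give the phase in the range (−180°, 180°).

-107.3 dB, -142.7°

At ω = 1364 rad/s:
pole (1 + j1364·0.04) = 1 + j54.56 → |·| ≈ 54.569, ∠ ≈ 88.95°
pole (1 + j1364·0.001) = 1 + j1.364 → |·| ≈ 1.6913, ∠ ≈ 53.75°
|H| = 0.0004 · 1 / (54.569 · 1.6913) ≈ 4.334e-06
Gain = 20 log₁₀(4.334e-06) ≈ -107.26 dB
∠H = (0°) − (88.95° + 53.75°) = -142.70°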